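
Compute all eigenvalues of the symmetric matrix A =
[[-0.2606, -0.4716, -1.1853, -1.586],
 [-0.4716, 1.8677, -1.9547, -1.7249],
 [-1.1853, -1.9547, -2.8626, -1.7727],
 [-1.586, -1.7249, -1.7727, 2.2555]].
sigma(A) ≈ {-5, 0, 2, 4}

A is real symmetric, so its spectrum consists of real eigenvalues. Expanding the characteristic polynomial of the displayed matrix gives
  det(λ I - A) = p(λ) = λ^4 + (-1)λ^3 + (-22)λ^2 + (40)λ + (0).
Solving p(λ) = 0 yields eigenvalues ≈ -5, 0, 2, 4. (A is shown rounded to 4 decimals, so these recover the underlying integer eigenvalues to within that precision.)
Verification: the trace of A = 1 equals the sum of eigenvalues 1, and det(A) ≈ 0.0002 matches the eigenvalue product 0.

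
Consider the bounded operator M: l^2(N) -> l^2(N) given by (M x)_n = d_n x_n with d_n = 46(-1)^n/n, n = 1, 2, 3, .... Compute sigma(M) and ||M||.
sigma(M) = {46(-1)^n/n : n ≥ 1} ∪ {0}; ||M|| = 46

A bounded diagonal operator on l^2 with diagonal entries d_n has spectrum equal to the closure of {d_n : n ≥ 1}: every d_n is an eigenvalue (with eigenvector e_n), so {d_n} ⊂ sigma(M); the spectrum is closed, so its closure is too; and for lambda not in the closure, (M - lambda I) has bounded inverse (the diagonal entries 1/(d_n - lambda) are bounded). For our sequence d_n = 46(-1)^n/n, n = 1, 2, 3, ...:
  - {d_n} = {46(-1)^n/n : n ≥ 1}; the only limit point is 0
  - closure = {46(-1)^n/n : n ≥ 1} ∪ {0}
For the norm: a diagonal operator has ||M|| = sup_n |d_n|. Here |d_n| = 46/n is decreasing, so sup_n |d_n| = |d_1| = 46. So ||M|| = 46.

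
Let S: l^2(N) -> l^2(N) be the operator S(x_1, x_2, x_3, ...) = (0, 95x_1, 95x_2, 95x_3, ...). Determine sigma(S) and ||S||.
sigma(S) = closed disk {z in C : |z| ≤ 95}; ||S|| = 95

Note S = 95·U where U is the unit right shift (U x)_k = x_{k-1} (with x_0 := 0); so ||S|| = 95||U|| and sigma(S) = 95·sigma(U). ||S x||^2 = sum_{k≥1} |95x_k|^2 = 9025||x||^2, so ||S|| = 95 and sigma(S) ⊂ {|z| ≤ 95}. For any |lambda| < 95, the equation (S - lambda I) x = 0 forces x_1 = 0, then 95x_k = lambda x_{k+1} ⇒ x = 0, so S has no eigenvalues. But (S - lambda I) is not surjective for |lambda| < 95: solving (S - lambda I) x = e_1 would require x_n proportional to (lambda/95)^(-n), which is not in l^2. So every |lambda| < 95 lies in the residual spectrum. The boundary |lambda| = 95 is in the approximate point spectrum (the spectrum is closed). Hence sigma(S) is the closed disk of radius 95.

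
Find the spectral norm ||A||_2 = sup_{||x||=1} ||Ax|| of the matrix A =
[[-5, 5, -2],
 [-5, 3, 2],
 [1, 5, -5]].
||A||_2 ≈ 9.8076 (= sqrt(largest eigenvalue of A^T A))

||A||_2 = sigma_max(A) = sqrt(lambda_max(A^T A)). Form the symmetric matrix M = A^T A =
[[51, -35, -5],
 [-35, 59, -29],
 [-5, -29, 33]].
Its characteristic polynomial (trace, sum of principal 2x2 minors, determinant of M give the coefficients) is
  p(λ) = det(λ I - M) = λ^3 - 143λ^2 + 4548λ - 4356.
No integer candidate from the rational root theorem (±divisors of 4356) is a root, so the roots are irrational. The cubic discriminant is Δ = 46214514000 > 0, so there are three distinct real roots. p(0) = -4356 and p(1) = 50 have opposite signs, so a root lies in (0, 1); Newton's method refines it to λ ≈ 0.9883. p(45) = 1854 and p(46) = -400 have opposite signs, so a root lies in (45, 46); Newton's method refines it to λ ≈ 45.8229. p(96) = -900 and p(97) = 3986 have opposite signs, so a root lies in (96, 97); Newton's method refines it to λ ≈ 96.1888. Check (Vieta): the three roots sum to 143, matching tr M = 143.
So the eigenvalues of A^T A are ≈ 0.9883, 45.8229, 96.1888 (all ≥ 0, as they must be for A^T A). The largest is λ_max ≈ 96.1888, hence ||A||_2 = sqrt(λ_max) ≈ 9.8076.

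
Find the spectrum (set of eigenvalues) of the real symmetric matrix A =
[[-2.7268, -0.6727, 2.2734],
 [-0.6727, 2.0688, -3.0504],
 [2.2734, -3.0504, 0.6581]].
sigma(A) ≈ {-4, -1, 5}

A is real symmetric, so its spectrum consists of real eigenvalues. Expanding the characteristic polynomial of the displayed matrix gives
  det(λ I - A) = p(λ) = λ^3 + (0)λ^2 + (-21)λ + (-20).
Solving p(λ) = 0 yields eigenvalues ≈ -4, -1, 5. (A is shown rounded to 4 decimals, so these recover the underlying integer eigenvalues to within that precision.)
Verification: the trace of A = 0 equals the sum of eigenvalues 0, and det(A) ≈ 20.0002 matches the eigenvalue product 20.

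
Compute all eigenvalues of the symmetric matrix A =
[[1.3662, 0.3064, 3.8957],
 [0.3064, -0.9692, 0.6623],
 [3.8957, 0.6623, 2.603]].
sigma(A) ≈ {-2, -1, 6}

A is real symmetric, so its spectrum consists of real eigenvalues. Expanding the characteristic polynomial of the displayed matrix gives
  det(λ I - A) = p(λ) = λ^3 + (-3)λ^2 + (-16)λ + (-12).
Solving p(λ) = 0 yields eigenvalues ≈ -2, -1, 6. (A is shown rounded to 4 decimals, so these recover the underlying integer eigenvalues to within that precision.)
Verification: the trace of A = 3 equals the sum of eigenvalues 3, and det(A) ≈ 11.9998 matches the eigenvalue product 12.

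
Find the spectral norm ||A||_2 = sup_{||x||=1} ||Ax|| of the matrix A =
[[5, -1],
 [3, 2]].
||A||_2 = sqrt((39 + sqrt(845))/2) ≈ 5.8339 (= sqrt(largest eigenvalue of A^T A))

||A||_2 = sigma_max(A) = sqrt(lambda_max(A^T A)). Form the symmetric matrix M = A^T A =
[[34, 1],
 [1, 5]].
Its characteristic polynomial (trace, determinant of M give the coefficients) is
  p(λ) = det(λ I - M) = λ^2 - 39λ + 169.
For λ^2 - 39λ + 169 the discriminant is 845. It is nonnegative but not a perfect square, so the roots are real and irrational: λ = (39 ± sqrt(845))/2 ≈ 34.0344, 4.9656.
So the eigenvalues of A^T A are ≈ 4.9656, 34.0344 (all ≥ 0, as they must be for A^T A). The largest is λ_max = (39 + sqrt(845))/2 ≈ 34.0344, hence ||A||_2 = sqrt(λ_max) = sqrt((39 + sqrt(845))/2) ≈ 5.8339.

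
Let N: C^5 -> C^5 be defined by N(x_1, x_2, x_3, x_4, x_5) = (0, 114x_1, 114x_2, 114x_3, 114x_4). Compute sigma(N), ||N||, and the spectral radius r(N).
sigma(N) = {0}; ||N|| = 114; r(N) = 0. (N is nilpotent with N^5 = 0.)

On C^5, N is a strictly lower-triangular matrix with 114 on the subdiagonal and zeros elsewhere, so its characteristic polynomial is lambda^5 and every eigenvalue is 0: sigma(N) = {0}. For the operator norm, N e_i = 114e_{i+1} for i = 1, ..., 4 and N e_5 = 0, so the singular values of N are 114 (with multiplicity 4) and 0; hence ||N|| = 114. The spectral radius r(N) = max|lambda| = 0. Note ||N|| > r(N) — characteristic of non-normal nilpotent operators. Indeed N^5 = 0.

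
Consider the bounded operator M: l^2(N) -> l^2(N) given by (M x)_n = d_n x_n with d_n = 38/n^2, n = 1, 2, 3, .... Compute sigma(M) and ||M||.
sigma(M) = {38/n^2 : n ≥ 1} ∪ {0}; ||M|| = 38

A bounded diagonal operator on l^2 with diagonal entries d_n has spectrum equal to the closure of {d_n : n ≥ 1}: every d_n is an eigenvalue (with eigenvector e_n), so {d_n} ⊂ sigma(M); the spectrum is closed, so its closure is too; and for lambda not in the closure, (M - lambda I) has bounded inverse (the diagonal entries 1/(d_n - lambda) are bounded). For our sequence d_n = 38/n^2, n = 1, 2, 3, ...:
  - {d_n} = {38/n^2 : n ≥ 1}; the only limit point is 0
  - closure = {38/n^2 : n ≥ 1} ∪ {0}
For the norm: a diagonal operator has ||M|| = sup_n |d_n|. Here d_n = 38/n^2 is positive and decreasing, so sup_n |d_n| = d_1 = 38. So ||M|| = 38.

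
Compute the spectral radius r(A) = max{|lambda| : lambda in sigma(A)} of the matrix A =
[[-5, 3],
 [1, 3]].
r(A) = (2 + sqrt(76))/2 ≈ 5.3589

The eigenvalues of A are the roots of its characteristic polynomial. With M = A (coefficients from the trace and determinant):
  p(λ) = det(λ I - M) = λ^2 + 2λ - 18.
For λ^2 + 2λ - 18 the discriminant is 76. It is nonnegative but not a perfect square, so the roots are real and irrational: λ = (-2 ± sqrt(76))/2 ≈ 3.3589, -5.3589.
Thus the eigenvalues (to 4 decimals) are 3.3589 (modulus 3.3589); -5.3589 (modulus 5.3589). The spectral radius is the largest modulus: r(A) = (2 + sqrt(76))/2 ≈ 5.3589. (Cross-check: r(A) ≤ ||A||_2 ≈ 5.8863; equality holds whenever A is normal, though it can also hold for some non-normal A.)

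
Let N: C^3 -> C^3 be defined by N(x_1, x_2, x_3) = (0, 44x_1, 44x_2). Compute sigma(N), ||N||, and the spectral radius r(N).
sigma(N) = {0}; ||N|| = 44; r(N) = 0. (N is nilpotent with N^3 = 0.)

On C^3, N is a strictly lower-triangular matrix with 44 on the subdiagonal and zeros elsewhere, so its characteristic polynomial is lambda^3 and every eigenvalue is 0: sigma(N) = {0}. For the operator norm, N e_i = 44e_{i+1} for i = 1, ..., 2 and N e_3 = 0, so the singular values of N are 44 (with multiplicity 2) and 0; hence ||N|| = 44. The spectral radius r(N) = max|lambda| = 0. Note ||N|| > r(N) — characteristic of non-normal nilpotent operators. Indeed N^3 = 0.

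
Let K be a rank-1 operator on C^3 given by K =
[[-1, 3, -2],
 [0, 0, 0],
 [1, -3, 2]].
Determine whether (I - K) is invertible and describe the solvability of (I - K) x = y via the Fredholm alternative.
(I - K) is singular (det(I - K) = 0, i.e. 1 ∈ sigma(K)). (I - K) x = y is solvable iff y ⊥ ker((I - K)^*) = span{(-1, 3, -2)}, i.e. iff -y_1 + 3y_2 - 2y_3 = 0. When solvable, the solutions are x = y + c·(1, 0, -1), c arbitrary (ker(I - K) = span{(1, 0, -1)}, dimension 1).

K has rank 1, so it is an outer product K = u v^T: every row of K is a multiple of one row vector. Reading off the entries, u = (1, 0, -1) and v = (-1, 3, -2) (row i of K equals u_i·v^T). A rank-one matrix u v^T satisfies K u = u (v·u) and kills the (2)-dimensional subspace v^⊥, so its characteristic polynomial is lambda^2 (lambda - v·u) with v·u = tr K = 1. Hence the eigenvalues of I - K are 1 (multiplicity 2) and 1 - (1) = 0, so det(I - K) = 0. (Direct check: I - K =
[[2, -3, 2],
 [0, 1, 0],
 [-1, 3, -1]]
has determinant 0.) So 1 is an eigenvalue of K and (I - K) is not invertible. The finite-dimensional Fredholm alternative says: either (I - K) is invertible, or ker(I - K) ≠ {0} and then range(I - K) = ker((I - K)^*)^⊥, with dim ker(I - K) = dim ker((I - K)^*). We are in the second case, so we need both kernels. Kernel of I - K: (I - K) u = u - u (v·u) = u - u = 0, so ker(I - K) = span{u} = span{(1, 0, -1)} (it is exactly 1-dimensional because rank(I - K) = 2). Kernel of the adjoint: K is real, so (I - K)^* = I - K^T = I - v u^T, and (I - v u^T) v = v - v (u·v) = 0; hence ker((I - K)^*) = span{v} = span{(-1, 3, -2)}. Therefore (I - K) x = y is solvable iff <y, v> = 0, i.e. iff -y_1 + 3y_2 - 2y_3 = 0. When this holds, K y = u (v·y) = 0, so (I - K) y = y and x = y is a particular solution; the full solution set is the line x = y + c·u = y + c·(1, 0, -1), c ∈ C.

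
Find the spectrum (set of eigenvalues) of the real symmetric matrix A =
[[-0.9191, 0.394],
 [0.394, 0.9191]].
sigma(A) ≈ {-1, 1}

A is real symmetric, so its spectrum consists of real eigenvalues. Expanding the characteristic polynomial of the displayed matrix gives
  det(λ I - A) = p(λ) = λ^2 + (0)λ + (-1).
Solving p(λ) = 0 yields eigenvalues ≈ -1, 1. (A is shown rounded to 4 decimals, so these recover the underlying integer eigenvalues to within that precision.)
Verification: the trace of A = 0 equals the sum of eigenvalues 0, and det(A) ≈ -1.0000 matches the eigenvalue product -1.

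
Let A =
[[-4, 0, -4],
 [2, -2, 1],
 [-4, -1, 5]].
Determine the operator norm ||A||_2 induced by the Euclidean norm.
||A||_2 ≈ 6.6165 (= sqrt(largest eigenvalue of A^T A))

||A||_2 = sigma_max(A) = sqrt(lambda_max(A^T A)). Form the symmetric matrix M = A^T A =
[[36, 0, -2],
 [0, 5, -7],
 [-2, -7, 42]].
Its characteristic polynomial (trace, sum of principal 2x2 minors, determinant of M give the coefficients) is
  p(λ) = det(λ I - M) = λ^3 - 83λ^2 + 1849λ - 5776.
No integer candidate from the rational root theorem (±divisors of 5776) is a root, so the roots are irrational. The cubic discriminant is Δ = 110979349 > 0, so there are three distinct real roots. p(3) = -949 and p(4) = 356 have opposite signs, so a root lies in (3, 4); Newton's method refines it to λ ≈ 3.7159. p(35) = 139 and p(36) = -124 have opposite signs, so a root lies in (35, 36); Newton's method refines it to λ ≈ 35.5062. p(43) = -229 and p(44) = 76 have opposite signs, so a root lies in (43, 44); Newton's method refines it to λ ≈ 43.7779. Check (Vieta): the three roots sum to 83, matching tr M = 83.
So the eigenvalues of A^T A are ≈ 3.7159, 35.5062, 43.7779 (all ≥ 0, as they must be for A^T A). The largest is λ_max ≈ 43.7779, hence ||A||_2 = sqrt(λ_max) ≈ 6.6165.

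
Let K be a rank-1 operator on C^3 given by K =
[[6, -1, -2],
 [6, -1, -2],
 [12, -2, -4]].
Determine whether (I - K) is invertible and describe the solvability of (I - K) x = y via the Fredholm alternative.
(I - K) is singular (det(I - K) = 0, i.e. 1 ∈ sigma(K)). (I - K) x = y is solvable iff y ⊥ ker((I - K)^*) = span{(6, -1, -2)}, i.e. iff 6y_1 - y_2 - 2y_3 = 0. When solvable, the solutions are x = y + c·(1, 1, 2), c arbitrary (ker(I - K) = span{(1, 1, 2)}, dimension 1).

K has rank 1, so it is an outer product K = u v^T: every row of K is a multiple of one row vector. Reading off the entries, u = (1, 1, 2) and v = (6, -1, -2) (row i of K equals u_i·v^T). A rank-one matrix u v^T satisfies K u = u (v·u) and kills the (2)-dimensional subspace v^⊥, so its characteristic polynomial is lambda^2 (lambda - v·u) with v·u = tr K = 1. Hence the eigenvalues of I - K are 1 (multiplicity 2) and 1 - (1) = 0, so det(I - K) = 0. (Direct check: I - K =
[[-5, 1, 2],
 [-6, 2, 2],
 [-12, 2, 5]]
has determinant 0.) So 1 is an eigenvalue of K and (I - K) is not invertible. The finite-dimensional Fredholm alternative says: either (I - K) is invertible, or ker(I - K) ≠ {0} and then range(I - K) = ker((I - K)^*)^⊥, with dim ker(I - K) = dim ker((I - K)^*). We are in the second case, so we need both kernels. Kernel of I - K: (I - K) u = u - u (v·u) = u - u = 0, so ker(I - K) = span{u} = span{(1, 1, 2)} (it is exactly 1-dimensional because rank(I - K) = 2). Kernel of the adjoint: K is real, so (I - K)^* = I - K^T = I - v u^T, and (I - v u^T) v = v - v (u·v) = 0; hence ker((I - K)^*) = span{v} = span{(6, -1, -2)}. Therefore (I - K) x = y is solvable iff <y, v> = 0, i.e. iff 6y_1 - y_2 - 2y_3 = 0. When this holds, K y = u (v·y) = 0, so (I - K) y = y and x = y is a particular solution; the full solution set is the line x = y + c·u = y + c·(1, 1, 2), c ∈ C.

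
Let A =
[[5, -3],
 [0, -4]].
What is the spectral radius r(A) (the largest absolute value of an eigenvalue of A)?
r(A) = 5

The eigenvalues of A are the roots of its characteristic polynomial. With M = A (coefficients from the trace and determinant):
  p(λ) = det(λ I - M) = λ^2 - λ - 20.
For λ^2 - λ - 20 the discriminant is 81. It is a perfect square (9^2), so the roots are rational: λ = (1 ± 9)/2 = 5, -4.
Thus the eigenvalues (to 4 decimals) are 5 (modulus 5); -4 (modulus 4). The spectral radius is the largest modulus: r(A) = 5. (Cross-check: r(A) ≤ ||A||_2 ≈ 6.3246; equality holds whenever A is normal, though it can also hold for some non-normal A.)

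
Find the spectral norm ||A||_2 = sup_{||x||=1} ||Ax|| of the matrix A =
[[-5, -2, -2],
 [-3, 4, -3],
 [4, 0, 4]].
||A||_2 ≈ 8.7614 (= sqrt(largest eigenvalue of A^T A))

||A||_2 = sigma_max(A) = sqrt(lambda_max(A^T A)). Form the symmetric matrix M = A^T A =
[[50, -2, 35],
 [-2, 20, -8],
 [35, -8, 29]].
Its characteristic polynomial (trace, sum of principal 2x2 minors, determinant of M give the coefficients) is
  p(λ) = det(λ I - M) = λ^3 - 99λ^2 + 1737λ - 2304.
No integer candidate from the rational root theorem (±divisors of 2304) is a root, so the roots are irrational. The cubic discriminant is Δ = 6654029877 > 0, so there are three distinct real roots. p(1) = -665 and p(2) = 782 have opposite signs, so a root lies in (1, 2); Newton's method refines it to λ ≈ 1.4434. p(20) = 836 and p(21) = -225 have opposite signs, so a root lies in (20, 21); Newton's method refines it to λ ≈ 20.7937. p(76) = -3140 and p(77) = 1007 have opposite signs, so a root lies in (76, 77); Newton's method refines it to λ ≈ 76.7629. Check (Vieta): the three roots sum to 99, matching tr M = 99.
So the eigenvalues of A^T A are ≈ 1.4434, 20.7937, 76.7629 (all ≥ 0, as they must be for A^T A). The largest is λ_max ≈ 76.7629, hence ||A||_2 = sqrt(λ_max) ≈ 8.7614.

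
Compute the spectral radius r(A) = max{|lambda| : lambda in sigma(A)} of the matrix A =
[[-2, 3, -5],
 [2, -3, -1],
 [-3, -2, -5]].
r(A) ≈ 7.594

The eigenvalues of A are the roots of its characteristic polynomial. With M = A (coefficients from the trace, the sum of principal 2x2 minors, and det A):
  p(λ) = det(λ I - M) = λ^3 + 10λ^2 + 8λ - 78.
No integer candidate from the rational root theorem (±divisors of 78) is a root, so the roots are irrational. The cubic discriminant is Δ = 39764 > 0, so there are three distinct real roots. p(-8) = -14 and p(-7) = 13 have opposite signs, so a root lies in (-8, -7); Newton's method refines it to λ ≈ -7.594. p(-5) = 7 and p(-4) = -14 have opposite signs, so a root lies in (-5, -4); Newton's method refines it to λ ≈ -4.6262. p(2) = -14 and p(3) = 63 have opposite signs, so a root lies in (2, 3); Newton's method refines it to λ ≈ 2.2202. Check (Vieta): the three roots sum to -10, matching tr M = -10.
Thus the eigenvalues (to 4 decimals) are -7.594 (modulus 7.594); -4.6262 (modulus 4.6262); 2.2202 (modulus 2.2202). The spectral radius is the largest modulus: r(A) ≈ 7.594. (Cross-check: r(A) ≤ ||A||_2 ≈ 7.9432; equality holds whenever A is normal, though it can also hold for some non-normal A.)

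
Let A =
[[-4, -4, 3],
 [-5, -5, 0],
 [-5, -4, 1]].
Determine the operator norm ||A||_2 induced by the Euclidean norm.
||A||_2 ≈ 11.2832 (= sqrt(largest eigenvalue of A^T A))

||A||_2 = sigma_max(A) = sqrt(lambda_max(A^T A)). Form the symmetric matrix M = A^T A =
[[66, 61, -17],
 [61, 57, -16],
 [-17, -16, 10]].
Its characteristic polynomial (trace, sum of principal 2x2 minors, determinant of M give the coefficients) is
  p(λ) = det(λ I - M) = λ^3 - 133λ^2 + 726λ - 225.
No integer candidate from the rational root theorem (±divisors of 225) is a root, so the roots are irrational. The cubic discriminant is Δ = 6065138385 > 0, so there are three distinct real roots. p(0) = -225 and p(1) = 369 have opposite signs, so a root lies in (0, 1); Newton's method refines it to λ ≈ 0.3298. p(5) = 205 and p(6) = -441 have opposite signs, so a root lies in (5, 6); Newton's method refines it to λ ≈ 5.3589. p(127) = -4797 and p(128) = 10783 have opposite signs, so a root lies in (127, 128); Newton's method refines it to λ ≈ 127.3113. Check (Vieta): the three roots sum to 133, matching tr M = 133.
So the eigenvalues of A^T A are ≈ 0.3298, 5.3589, 127.3113 (all ≥ 0, as they must be for A^T A). The largest is λ_max ≈ 127.3113, hence ||A||_2 = sqrt(λ_max) ≈ 11.2832.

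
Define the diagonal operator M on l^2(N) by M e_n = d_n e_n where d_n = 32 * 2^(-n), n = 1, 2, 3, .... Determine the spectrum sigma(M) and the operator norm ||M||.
sigma(M) = {32 * 2^(-n) : n ≥ 1} ∪ {0}; ||M|| = 16

A bounded diagonal operator on l^2 with diagonal entries d_n has spectrum equal to the closure of {d_n : n ≥ 1}: every d_n is an eigenvalue (with eigenvector e_n), so {d_n} ⊂ sigma(M); the spectrum is closed, so its closure is too; and for lambda not in the closure, (M - lambda I) has bounded inverse (the diagonal entries 1/(d_n - lambda) are bounded). For our sequence d_n = 32 * 2^(-n), n = 1, 2, 3, ...:
  - {d_n} = {32 * 2^(-n) : n ≥ 1}; the only limit point is 0
  - closure = {32 * 2^(-n) : n ≥ 1} ∪ {0}
For the norm: a diagonal operator has ||M|| = sup_n |d_n|. Here d_n = 32 * 2^(-n) is positive and decreasing, so sup_n |d_n| = d_1 = 32/2 = 16. So ||M|| = 16.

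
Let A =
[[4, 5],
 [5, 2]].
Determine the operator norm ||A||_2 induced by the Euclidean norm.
||A||_2 = sqrt((70 + sqrt(3744))/2) ≈ 8.099 (= sqrt(largest eigenvalue of A^T A))

||A||_2 = sigma_max(A) = sqrt(lambda_max(A^T A)). Form the symmetric matrix M = A^T A =
[[41, 30],
 [30, 29]].
Its characteristic polynomial (trace, determinant of M give the coefficients) is
  p(λ) = det(λ I - M) = λ^2 - 70λ + 289.
For λ^2 - 70λ + 289 the discriminant is 3744. It is nonnegative but not a perfect square, so the roots are real and irrational: λ = (70 ± sqrt(3744))/2 ≈ 65.5941, 4.4059.
So the eigenvalues of A^T A are ≈ 4.4059, 65.5941 (all ≥ 0, as they must be for A^T A). The largest is λ_max = (70 + sqrt(3744))/2 ≈ 65.5941, hence ||A||_2 = sqrt(λ_max) = sqrt((70 + sqrt(3744))/2) ≈ 8.099.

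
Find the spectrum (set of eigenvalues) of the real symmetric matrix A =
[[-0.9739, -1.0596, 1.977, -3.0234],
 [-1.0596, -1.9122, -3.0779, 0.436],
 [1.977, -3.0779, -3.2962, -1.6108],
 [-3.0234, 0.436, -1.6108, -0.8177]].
sigma(A) ≈ {-6, -4, -1, 4}

A is real symmetric, so its spectrum consists of real eigenvalues. Expanding the characteristic polynomial of the displayed matrix gives
  det(λ I - A) = p(λ) = λ^4 + (7)λ^3 + (-10)λ^2 + (-112)λ + (-96.0034).
Solving p(λ) = 0 yields eigenvalues ≈ -6, -4, -1, 4. (A is shown rounded to 4 decimals, so these recover the underlying integer eigenvalues to within that precision.)
Verification: the trace of A = -7 equals the sum of eigenvalues -7, and det(A) ≈ -96.0034 matches the eigenvalue product -96.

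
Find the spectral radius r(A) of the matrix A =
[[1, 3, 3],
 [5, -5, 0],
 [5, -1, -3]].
r(A) = 8

The eigenvalues of A are the roots of its characteristic polynomial. With M = A (coefficients from the trace, the sum of principal 2x2 minors, and det A):
  p(λ) = det(λ I - M) = λ^3 + 7λ^2 - 23λ - 120.
By the rational root theorem any rational root is an integer divisor of 120. Testing λ = -8: p(-8) = -512 + 448 + 184 - 120 = 0, so λ = -8 is a root. Dividing out (λ + 8) leaves p(λ) = (λ + 8)(λ^2 - λ - 15). For λ^2 - λ - 15 the discriminant is 61. It is nonnegative but not a perfect square, so the roots are real and irrational: λ = (1 ± sqrt(61))/2 ≈ 4.4051, -3.4051.
Thus the eigenvalues (to 4 decimals) are 4.4051 (modulus 4.4051); -3.4051 (modulus 3.4051); -8 (modulus 8). The spectral radius is the largest modulus: r(A) = 8. (Cross-check: r(A) ≤ ||A||_2 ≈ 8.7195; equality holds whenever A is normal, though it can also hold for some non-normal A.)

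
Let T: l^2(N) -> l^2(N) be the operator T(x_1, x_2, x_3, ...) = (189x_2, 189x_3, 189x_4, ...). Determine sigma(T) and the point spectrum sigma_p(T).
sigma(T) = closed disk {z in C : |z| ≤ 189}; sigma_p(T) = open disk {z in C : |z| < 189}

Note T = 189·V where V is the unit left shift (V x)_k = x_{k+1}; so sigma(T) = 189·sigma(V) and ||T|| = 189||V||. ||T x||^2 = 35721sum_{k≥2} |x_k|^2 ≤ 35721||x||^2, with equality on {x : x_1 = 0}, so ||T|| = 189. For any lambda with |lambda| < 189, set r = lambda/189 (|r| < 1); the vector x = (1, r, r^2, ...) is in l^2 and satisfies T x = 189(r, r^2, ...) = lambda x, so lambda is an eigenvalue. On the boundary |lambda| = 189 the geometric series diverges, so no l^2 eigenvector exists, but these lambda lie in the approximate point spectrum. Hence sigma(T) is the closed disk of radius 189 and sigma_p(T) is the open disk.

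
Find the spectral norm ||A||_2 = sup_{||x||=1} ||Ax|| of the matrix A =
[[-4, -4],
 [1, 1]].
||A||_2 = sqrt(34) ≈ 5.831 (= sqrt(largest eigenvalue of A^T A))

||A||_2 = sigma_max(A) = sqrt(lambda_max(A^T A)). Form the symmetric matrix M = A^T A =
[[17, 17],
 [17, 17]].
Its characteristic polynomial (trace, determinant of M give the coefficients) is
  p(λ) = det(λ I - M) = λ^2 - 34λ.
For λ^2 - 34λ the discriminant is 1156. It is a perfect square (34^2), so the roots are rational: λ = (34 ± 34)/2 = 34, 0.
So the eigenvalues of A^T A are ≈ 0, 34 (all ≥ 0, as they must be for A^T A). The largest is λ_max = 34, hence ||A||_2 = sqrt(λ_max) = sqrt(34) ≈ 5.831.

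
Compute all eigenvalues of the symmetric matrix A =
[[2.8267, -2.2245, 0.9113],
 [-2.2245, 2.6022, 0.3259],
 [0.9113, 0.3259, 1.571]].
sigma(A) ≈ {0, 2, 5}

A is real symmetric, so its spectrum consists of real eigenvalues. Expanding the characteristic polynomial of the displayed matrix gives
  det(λ I - A) = p(λ) = λ^3 + (-7)λ^2 + (10)λ + (0).
Solving p(λ) = 0 yields eigenvalues ≈ 0, 2, 5. (A is shown rounded to 4 decimals, so these recover the underlying integer eigenvalues to within that precision.)
Verification: the trace of A = 7 equals the sum of eigenvalues 7, and det(A) ≈ -0.0008 matches the eigenvalue product 0.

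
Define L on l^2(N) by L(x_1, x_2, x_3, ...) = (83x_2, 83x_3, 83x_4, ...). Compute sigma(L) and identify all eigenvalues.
sigma(L) = closed disk {z in C : |z| ≤ 83}; sigma_p(L) = open disk {z in C : |z| < 83}

Note L = 83·V where V is the unit left shift (V x)_k = x_{k+1}; so sigma(L) = 83·sigma(V) and ||L|| = 83||V||. ||L x||^2 = 6889sum_{k≥2} |x_k|^2 ≤ 6889||x||^2, with equality on {x : x_1 = 0}, so ||L|| = 83. For any lambda with |lambda| < 83, set r = lambda/83 (|r| < 1); the vector x = (1, r, r^2, ...) is in l^2 and satisfies L x = 83(r, r^2, ...) = lambda x, so lambda is an eigenvalue. On the boundary |lambda| = 83 the geometric series diverges, so no l^2 eigenvector exists, but these lambda lie in the approximate point spectrum. Hence sigma(L) is the closed disk of radius 83 and sigma_p(L) is the open disk.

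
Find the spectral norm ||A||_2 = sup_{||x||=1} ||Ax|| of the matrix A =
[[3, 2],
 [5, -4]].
||A||_2 = sqrt((54 + sqrt(980))/2) ≈ 6.5309 (= sqrt(largest eigenvalue of A^T A))

||A||_2 = sigma_max(A) = sqrt(lambda_max(A^T A)). Form the symmetric matrix M = A^T A =
[[34, -14],
 [-14, 20]].
Its characteristic polynomial (trace, determinant of M give the coefficients) is
  p(λ) = det(λ I - M) = λ^2 - 54λ + 484.
For λ^2 - 54λ + 484 the discriminant is 980. It is nonnegative but not a perfect square, so the roots are real and irrational: λ = (54 ± sqrt(980))/2 ≈ 42.6525, 11.3475.
So the eigenvalues of A^T A are ≈ 11.3475, 42.6525 (all ≥ 0, as they must be for A^T A). The largest is λ_max = (54 + sqrt(980))/2 ≈ 42.6525, hence ||A||_2 = sqrt(λ_max) = sqrt((54 + sqrt(980))/2) ≈ 6.5309.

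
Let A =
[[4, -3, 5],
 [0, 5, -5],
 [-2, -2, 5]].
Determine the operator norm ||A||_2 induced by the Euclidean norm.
||A||_2 ≈ 10.5639 (= sqrt(largest eigenvalue of A^T A))

||A||_2 = sigma_max(A) = sqrt(lambda_max(A^T A)). Form the symmetric matrix M = A^T A =
[[20, -8, 10],
 [-8, 38, -50],
 [10, -50, 75]].
Its characteristic polynomial (trace, sum of principal 2x2 minors, determinant of M give the coefficients) is
  p(λ) = det(λ I - M) = λ^3 - 133λ^2 + 2446λ - 6400.
No integer candidate from the rational root theorem (±divisors of 6400) is a root, so the roots are irrational. The cubic discriminant is Δ = 23438157380 > 0, so there are three distinct real roots. p(3) = -232 and p(4) = 1320 have opposite signs, so a root lies in (3, 4); Newton's method refines it to λ ≈ 3.14. p(18) = 368 and p(19) = -1080 have opposite signs, so a root lies in (18, 19); Newton's method refines it to λ ≈ 18.2646. p(111) = -5956 and p(112) = 4128 have opposite signs, so a root lies in (111, 112); Newton's method refines it to λ ≈ 111.5955. Check (Vieta): the three roots sum to 133, matching tr M = 133.
So the eigenvalues of A^T A are ≈ 3.14, 18.2646, 111.5955 (all ≥ 0, as they must be for A^T A). The largest is λ_max ≈ 111.5955, hence ||A||_2 = sqrt(λ_max) ≈ 10.5639.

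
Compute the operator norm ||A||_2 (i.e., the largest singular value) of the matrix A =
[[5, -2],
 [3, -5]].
||A||_2 = sqrt((63 + sqrt(2525))/2) ≈ 7.5249 (= sqrt(largest eigenvalue of A^T A))

||A||_2 = sigma_max(A) = sqrt(lambda_max(A^T A)). Form the symmetric matrix M = A^T A =
[[34, -25],
 [-25, 29]].
Its characteristic polynomial (trace, determinant of M give the coefficients) is
  p(λ) = det(λ I - M) = λ^2 - 63λ + 361.
For λ^2 - 63λ + 361 the discriminant is 2525. It is nonnegative but not a perfect square, so the roots are real and irrational: λ = (63 ± sqrt(2525))/2 ≈ 56.6247, 6.3753.
So the eigenvalues of A^T A are ≈ 6.3753, 56.6247 (all ≥ 0, as they must be for A^T A). The largest is λ_max = (63 + sqrt(2525))/2 ≈ 56.6247, hence ||A||_2 = sqrt(λ_max) = sqrt((63 + sqrt(2525))/2) ≈ 7.5249.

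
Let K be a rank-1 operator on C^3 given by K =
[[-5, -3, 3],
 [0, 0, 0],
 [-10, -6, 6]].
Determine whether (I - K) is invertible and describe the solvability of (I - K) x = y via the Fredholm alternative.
(I - K) is singular (det(I - K) = 0, i.e. 1 ∈ sigma(K)). (I - K) x = y is solvable iff y ⊥ ker((I - K)^*) = span{(-5, -3, 3)}, i.e. iff -5y_1 - 3y_2 + 3y_3 = 0. When solvable, the solutions are x = y + c·(1, 0, 2), c arbitrary (ker(I - K) = span{(1, 0, 2)}, dimension 1).

K has rank 1, so it is an outer product K = u v^T: every row of K is a multiple of one row vector. Reading off the entries, u = (1, 0, 2) and v = (-5, -3, 3) (row i of K equals u_i·v^T). A rank-one matrix u v^T satisfies K u = u (v·u) and kills the (2)-dimensional subspace v^⊥, so its characteristic polynomial is lambda^2 (lambda - v·u) with v·u = tr K = 1. Hence the eigenvalues of I - K are 1 (multiplicity 2) and 1 - (1) = 0, so det(I - K) = 0. (Direct check: I - K =
[[6, 3, -3],
 [0, 1, 0],
 [10, 6, -5]]
has determinant 0.) So 1 is an eigenvalue of K and (I - K) is not invertible. The finite-dimensional Fredholm alternative says: either (I - K) is invertible, or ker(I - K) ≠ {0} and then range(I - K) = ker((I - K)^*)^⊥, with dim ker(I - K) = dim ker((I - K)^*). We are in the second case, so we need both kernels. Kernel of I - K: (I - K) u = u - u (v·u) = u - u = 0, so ker(I - K) = span{u} = span{(1, 0, 2)} (it is exactly 1-dimensional because rank(I - K) = 2). Kernel of the adjoint: K is real, so (I - K)^* = I - K^T = I - v u^T, and (I - v u^T) v = v - v (u·v) = 0; hence ker((I - K)^*) = span{v} = span{(-5, -3, 3)}. Therefore (I - K) x = y is solvable iff <y, v> = 0, i.e. iff -5y_1 - 3y_2 + 3y_3 = 0. When this holds, K y = u (v·y) = 0, so (I - K) y = y and x = y is a particular solution; the full solution set is the line x = y + c·u = y + c·(1, 0, 2), c ∈ C.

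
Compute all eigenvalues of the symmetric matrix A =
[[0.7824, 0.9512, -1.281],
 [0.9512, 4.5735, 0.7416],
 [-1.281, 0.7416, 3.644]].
sigma(A) ≈ {0, 4, 5}

A is real symmetric, so its spectrum consists of real eigenvalues. Expanding the characteristic polynomial of the displayed matrix gives
  det(λ I - A) = p(λ) = λ^3 + (-9)λ^2 + (20)λ + (0).
Solving p(λ) = 0 yields eigenvalues ≈ 0, 4, 5. (A is shown rounded to 4 decimals, so these recover the underlying integer eigenvalues to within that precision.)
Verification: the trace of A = 9 equals the sum of eigenvalues 9, and det(A) ≈ -0.0002 matches the eigenvalue product 0.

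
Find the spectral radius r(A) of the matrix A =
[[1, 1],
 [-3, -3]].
r(A) = 2

The eigenvalues of A are the roots of its characteristic polynomial. With M = A (coefficients from the trace and determinant):
  p(λ) = det(λ I - M) = λ^2 + 2λ.
For λ^2 + 2λ the discriminant is 4. It is a perfect square (2^2), so the roots are rational: λ = (-2 ± 2)/2 = 0, -2.
Thus the eigenvalues (to 4 decimals) are 0 (modulus 0); -2 (modulus 2). The spectral radius is the largest modulus: r(A) = 2. (Cross-check: r(A) ≤ ||A||_2 ≈ 4.4721; equality holds whenever A is normal, though it can also hold for some non-normal A.)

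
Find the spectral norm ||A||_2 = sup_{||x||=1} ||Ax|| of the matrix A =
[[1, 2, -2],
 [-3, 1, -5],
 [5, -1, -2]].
||A||_2 ≈ 6.2922 (= sqrt(largest eigenvalue of A^T A))

||A||_2 = sigma_max(A) = sqrt(lambda_max(A^T A)). Form the symmetric matrix M = A^T A =
[[35, -6, 3],
 [-6, 6, -7],
 [3, -7, 33]].
Its characteristic polynomial (trace, sum of principal 2x2 minors, determinant of M give the coefficients) is
  p(λ) = det(λ I - M) = λ^3 - 74λ^2 + 1469λ - 4225.
No integer candidate from the rational root theorem (±divisors of 4225) is a root, so the roots are irrational. The cubic discriminant is Δ = 73654425 > 0, so there are three distinct real roots. p(3) = -457 and p(4) = 531 have opposite signs, so a root lies in (3, 4); Newton's method refines it to λ ≈ 3.4467. p(30) = 245 and p(31) = -9 have opposite signs, so a root lies in (30, 31); Newton's method refines it to λ ≈ 30.962. p(39) = -169 and p(40) = 135 have opposite signs, so a root lies in (39, 40); Newton's method refines it to λ ≈ 39.5914. Check (Vieta): the three roots sum to 74, matching tr M = 74.
So the eigenvalues of A^T A are ≈ 3.4467, 30.962, 39.5914 (all ≥ 0, as they must be for A^T A). The largest is λ_max ≈ 39.5914, hence ||A||_2 = sqrt(λ_max) ≈ 6.2922.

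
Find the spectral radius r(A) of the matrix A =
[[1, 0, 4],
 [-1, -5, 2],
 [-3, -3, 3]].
r(A) ≈ 4.1182

The eigenvalues of A are the roots of its characteristic polynomial. With M = A (coefficients from the trace, the sum of principal 2x2 minors, and det A):
  p(λ) = det(λ I - M) = λ^3 + λ^2 + λ + 57.
No integer candidate from the rational root theorem (±divisors of 57) is a root, so the roots are irrational. The cubic discriminant is Δ = -86928 < 0, so there is one real root and a complex-conjugate pair. p(-5) = -48 and p(-4) = 5 have opposite signs, so a root lies in (-5, -4); Newton's method refines it to λ ≈ -4.1182. Dividing out (λ - (-4.1182)) leaves approximately λ^2 - 3.1182λ + 13.8411. For λ^2 - 3.1182λ + 13.8411 the discriminant is -45.6415. It is negative, so the remaining roots are the complex-conjugate pair λ ≈ 1.5591 ± 3.3779i. Their product equals the constant term, so |λ|^2 ≈ 13.8411 and |λ| ≈ 3.7204.
Thus the eigenvalues (to 4 decimals) are -4.1182 (modulus 4.1182); 1.5591 ± 3.3779i (modulus 3.7204). The spectral radius is the largest modulus: r(A) ≈ 4.1182. (Cross-check: r(A) ≤ ||A||_2 ≈ 7.4713; equality holds whenever A is normal, though it can also hold for some non-normal A.)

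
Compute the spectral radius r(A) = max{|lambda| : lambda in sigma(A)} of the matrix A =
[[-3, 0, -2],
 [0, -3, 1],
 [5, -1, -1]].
r(A) = sqrt(14) ≈ 3.7417

The eigenvalues of A are the roots of its characteristic polynomial. With M = A (coefficients from the trace, the sum of principal 2x2 minors, and det A):
  p(λ) = det(λ I - M) = λ^3 + 7λ^2 + 26λ + 42.
By the rational root theorem any rational root is an integer divisor of 42. Testing λ = -3: p(-3) = -27 + 63 - 78 + 42 = 0, so λ = -3 is a root. Dividing out (λ + 3) leaves p(λ) = (λ + 3)(λ^2 + 4λ + 14). For λ^2 + 4λ + 14 the discriminant is -40. It is negative, so the roots are the complex-conjugate pair λ = -2 ± (sqrt(40)/2) i ≈ -2 ± 3.1623i. For a conjugate pair the product of the roots equals the constant term, so |λ|^2 = 14 and |λ| = sqrt(14) ≈ 3.7417.
Thus the eigenvalues (to 4 decimals) are -2 ± 3.1623i (modulus 3.7417); -3 (modulus 3). The spectral radius is the largest modulus: r(A) = sqrt(14) ≈ 3.7417. (Cross-check: r(A) ≤ ||A||_2 ≈ 5.9216; equality holds whenever A is normal, though it can also hold for some non-normal A.)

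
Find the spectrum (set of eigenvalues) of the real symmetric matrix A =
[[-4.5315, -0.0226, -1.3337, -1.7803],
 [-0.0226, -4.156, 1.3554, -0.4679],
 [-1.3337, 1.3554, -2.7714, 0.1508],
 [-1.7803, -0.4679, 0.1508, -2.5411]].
sigma(A) ≈ {-6, -5, -2, -1}

A is real symmetric, so its spectrum consists of real eigenvalues. Expanding the characteristic polynomial of the displayed matrix gives
  det(λ I - A) = p(λ) = λ^4 + (14)λ^3 + (65)λ^2 + (112)λ + (60.0014).
Solving p(λ) = 0 yields eigenvalues ≈ -6, -5, -2, -1. (A is shown rounded to 4 decimals, so these recover the underlying integer eigenvalues to within that precision.)
Verification: the trace of A = -14 equals the sum of eigenvalues -14, and det(A) ≈ 60.0014 matches the eigenvalue product 60.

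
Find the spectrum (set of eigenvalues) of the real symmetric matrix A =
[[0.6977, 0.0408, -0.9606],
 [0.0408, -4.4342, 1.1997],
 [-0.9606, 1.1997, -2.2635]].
sigma(A) ≈ {-5, -2, 1}

A is real symmetric, so its spectrum consists of real eigenvalues. Expanding the characteristic polynomial of the displayed matrix gives
  det(λ I - A) = p(λ) = λ^3 + (6)λ^2 + (3)λ + (-10).
Solving p(λ) = 0 yields eigenvalues ≈ -5, -2, 1. (A is shown rounded to 4 decimals, so these recover the underlying integer eigenvalues to within that precision.)
Verification: the trace of A = -6 equals the sum of eigenvalues -6, and det(A) ≈ 9.9999 matches the eigenvalue product 10.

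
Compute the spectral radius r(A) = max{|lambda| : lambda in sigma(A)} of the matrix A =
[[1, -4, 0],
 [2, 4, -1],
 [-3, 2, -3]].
r(A) ≈ 3.8507

The eigenvalues of A are the roots of its characteristic polynomial. With M = A (coefficients from the trace, the sum of principal 2x2 minors, and det A):
  p(λ) = det(λ I - M) = λ^3 - 2λ^2 - λ + 46.
No integer candidate from the rational root theorem (±divisors of 46) is a root, so the roots are irrational. The cubic discriminant is Δ = -53996 < 0, so there is one real root and a complex-conjugate pair. p(-4) = -46 and p(-3) = 4 have opposite signs, so a root lies in (-4, -3); Newton's method refines it to λ ≈ -3.1022. Dividing out (λ - (-3.1022)) leaves approximately λ^2 - 5.1022λ + 14.8281. For λ^2 - 5.1022λ + 14.8281 the discriminant is -33.28. It is negative, so the remaining roots are the complex-conjugate pair λ ≈ 2.5511 ± 2.8844i. Their product equals the constant term, so |λ|^2 ≈ 14.8281 and |λ| ≈ 3.8507.
Thus the eigenvalues (to 4 decimals) are -3.1022 (modulus 3.1022); 2.5511 ± 2.8844i (modulus 3.8507). The spectral radius is the largest modulus: r(A) ≈ 3.8507. (Cross-check: r(A) ≤ ||A||_2 ≈ 6.3316; equality holds whenever A is normal, though it can also hold for some non-normal A.)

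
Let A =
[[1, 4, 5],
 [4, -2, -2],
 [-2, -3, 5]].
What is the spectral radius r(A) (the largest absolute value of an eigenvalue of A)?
r(A) ≈ 5.497

The eigenvalues of A are the roots of its characteristic polynomial. With M = A (coefficients from the trace, the sum of principal 2x2 minors, and det A):
  p(λ) = det(λ I - M) = λ^3 - 4λ^2 - 19λ + 160.
No integer candidate from the rational root theorem (±divisors of 160) is a root, so the roots are irrational. The cubic discriminant is Δ = -398148 < 0, so there is one real root and a complex-conjugate pair. p(-6) = -86 and p(-5) = 30 have opposite signs, so a root lies in (-6, -5); Newton's method refines it to λ ≈ -5.295. Dividing out (λ - (-5.295)) leaves approximately λ^2 - 9.295λ + 30.2171. For λ^2 - 9.295λ + 30.2171 the discriminant is -34.4714. It is negative, so the remaining roots are the complex-conjugate pair λ ≈ 4.6475 ± 2.9356i. Their product equals the constant term, so |λ|^2 ≈ 30.2171 and |λ| ≈ 5.497.
Thus the eigenvalues (to 4 decimals) are -5.295 (modulus 5.295); 4.6475 ± 2.9356i (modulus 5.497). The spectral radius is the largest modulus: r(A) ≈ 5.497. (Cross-check: r(A) ≤ ||A||_2 ≈ 7.7779; equality holds whenever A is normal, though it can also hold for some non-normal A.)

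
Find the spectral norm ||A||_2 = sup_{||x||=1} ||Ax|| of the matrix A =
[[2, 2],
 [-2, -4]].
||A||_2 = sqrt((28 + sqrt(720))/2) ≈ 5.2361 (= sqrt(largest eigenvalue of A^T A))

||A||_2 = sigma_max(A) = sqrt(lambda_max(A^T A)). Form the symmetric matrix M = A^T A =
[[8, 12],
 [12, 20]].
Its characteristic polynomial (trace, determinant of M give the coefficients) is
  p(λ) = det(λ I - M) = λ^2 - 28λ + 16.
For λ^2 - 28λ + 16 the discriminant is 720. It is nonnegative but not a perfect square, so the roots are real and irrational: λ = (28 ± sqrt(720))/2 ≈ 27.4164, 0.5836.
So the eigenvalues of A^T A are ≈ 0.5836, 27.4164 (all ≥ 0, as they must be for A^T A). The largest is λ_max = (28 + sqrt(720))/2 ≈ 27.4164, hence ||A||_2 = sqrt(λ_max) = sqrt((28 + sqrt(720))/2) ≈ 5.2361.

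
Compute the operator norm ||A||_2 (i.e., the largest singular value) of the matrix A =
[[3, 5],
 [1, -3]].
||A||_2 = sqrt((44 + sqrt(1152))/2) ≈ 6.2426 (= sqrt(largest eigenvalue of A^T A))

||A||_2 = sigma_max(A) = sqrt(lambda_max(A^T A)). Form the symmetric matrix M = A^T A =
[[10, 12],
 [12, 34]].
Its characteristic polynomial (trace, determinant of M give the coefficients) is
  p(λ) = det(λ I - M) = λ^2 - 44λ + 196.
For λ^2 - 44λ + 196 the discriminant is 1152. It is nonnegative but not a perfect square, so the roots are real and irrational: λ = (44 ± sqrt(1152))/2 ≈ 38.9706, 5.0294.
So the eigenvalues of A^T A are ≈ 5.0294, 38.9706 (all ≥ 0, as they must be for A^T A). The largest is λ_max = (44 + sqrt(1152))/2 ≈ 38.9706, hence ||A||_2 = sqrt(λ_max) = sqrt((44 + sqrt(1152))/2) ≈ 6.2426.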